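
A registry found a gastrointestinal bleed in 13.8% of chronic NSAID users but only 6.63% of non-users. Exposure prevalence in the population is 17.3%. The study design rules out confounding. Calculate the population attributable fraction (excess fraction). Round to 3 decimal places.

p₁ = 0.138, p₀ = 0.0663.
Overall risk P(Y=1) = π·p₁ + (1−π)·p₀ = 0.173×0.138 + 0.827×0.0663 = 0.078704.
Under exogeneity, PAF = [P(Y=1) − p₀] / P(Y=1).
PAF = (0.078704 − 0.0663) / 0.078704 ≈ 0.1576

PAF ≈ 0.158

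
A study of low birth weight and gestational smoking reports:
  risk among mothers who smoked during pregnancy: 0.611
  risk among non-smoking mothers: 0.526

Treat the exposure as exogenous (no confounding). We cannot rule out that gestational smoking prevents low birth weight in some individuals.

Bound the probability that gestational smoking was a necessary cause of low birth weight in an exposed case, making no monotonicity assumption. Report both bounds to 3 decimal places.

Let p₁ = 0.611, p₀ = 0.526.
Under exogeneity alone the bounds on PN are max{0,(p₁−p₀)/p₁} ≤ PN ≤ min{1,(1−p₀)/p₁}.
  lower = (p₁ − p₀)/p₁ = 0.085 / 0.611 ≈ 0.1391
  upper = min{1, (1 − p₀)/p₁} = 0.474 / 0.611 ≈ 0.7758

0.139 ≤ PN ≤ 0.776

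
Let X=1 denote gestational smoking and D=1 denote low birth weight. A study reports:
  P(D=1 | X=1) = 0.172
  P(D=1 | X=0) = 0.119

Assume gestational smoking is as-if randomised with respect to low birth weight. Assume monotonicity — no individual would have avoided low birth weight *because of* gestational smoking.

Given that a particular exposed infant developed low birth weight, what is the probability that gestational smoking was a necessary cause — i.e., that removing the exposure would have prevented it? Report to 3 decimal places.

PN ≈ 0.308

Let p₁ = 0.172, p₀ = 0.119.
Under exogeneity and monotonicity, PN = (p₁ − p₀) / p₁.
PN = (0.172 − 0.119) / 0.172 = 0.053 / 0.172 ≈ 0.3081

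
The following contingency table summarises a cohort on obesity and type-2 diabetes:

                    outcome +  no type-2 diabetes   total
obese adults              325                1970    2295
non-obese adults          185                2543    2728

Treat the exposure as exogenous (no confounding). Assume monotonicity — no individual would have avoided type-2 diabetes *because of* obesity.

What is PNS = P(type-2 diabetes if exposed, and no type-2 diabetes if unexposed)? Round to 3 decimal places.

PNS ≈ 0.074

p₁ = P(outcome | exposed) = 325/2295 = 0.14161
p₀ = P(outcome | unexposed) = 185/2728 = 0.067815
Under exogeneity and monotonicity, PNS = p₁ − p₀.
PNS = 0.14161 − 0.067815 = 0.073797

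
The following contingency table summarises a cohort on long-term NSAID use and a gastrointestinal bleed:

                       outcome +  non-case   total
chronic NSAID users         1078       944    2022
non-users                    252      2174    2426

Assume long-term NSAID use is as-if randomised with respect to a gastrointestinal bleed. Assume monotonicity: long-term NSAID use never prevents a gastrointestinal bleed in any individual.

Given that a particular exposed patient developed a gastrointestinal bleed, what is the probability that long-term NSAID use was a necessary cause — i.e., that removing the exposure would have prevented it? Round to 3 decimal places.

p₁ = P(outcome | exposed) = 1078/2022 = 0.53314
p₀ = P(outcome | unexposed) = 252/2426 = 0.10387
Under exogeneity and monotonicity, PN = (p₁ − p₀) / p₁.
PN = (0.53314 − 0.10387) / 0.53314 = 0.42926 / 0.53314 ≈ 0.8052

PN ≈ 0.805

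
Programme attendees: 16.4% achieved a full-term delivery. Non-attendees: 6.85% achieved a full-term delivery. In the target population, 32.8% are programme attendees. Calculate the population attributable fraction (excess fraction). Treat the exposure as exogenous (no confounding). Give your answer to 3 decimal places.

p₁ = 0.164, p₀ = 0.0685.
Overall risk P(Y=1) = π·p₁ + (1−π)·p₀ = 0.328×0.164 + 0.672×0.0685 = 0.099824.
Under exogeneity, PAF = [P(Y=1) − p₀] / P(Y=1).
PAF = (0.099824 − 0.0685) / 0.099824 ≈ 0.3138

PAF ≈ 0.314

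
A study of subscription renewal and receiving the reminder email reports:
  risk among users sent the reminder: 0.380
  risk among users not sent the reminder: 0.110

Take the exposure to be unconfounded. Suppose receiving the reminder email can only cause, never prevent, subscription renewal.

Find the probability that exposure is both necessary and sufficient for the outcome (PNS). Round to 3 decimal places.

Let p₁ = 0.38, p₀ = 0.11.
Under exogeneity and monotonicity, PNS = p₁ − p₀.
PNS = 0.38 − 0.11 = 0.27

PNS ≈ 0.270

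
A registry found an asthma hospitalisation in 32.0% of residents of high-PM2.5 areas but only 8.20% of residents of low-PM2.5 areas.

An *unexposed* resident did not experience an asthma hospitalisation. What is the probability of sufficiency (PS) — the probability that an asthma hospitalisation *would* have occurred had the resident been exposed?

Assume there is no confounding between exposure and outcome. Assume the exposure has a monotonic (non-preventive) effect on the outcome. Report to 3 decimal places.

p₁ = 0.32, p₀ = 0.082.
Under exogeneity and monotonicity, PS = (p₁ − p₀) / (1 − p₀).
PS = (0.32 − 0.082) / (1 − 0.082) = 0.238 / 0.918 ≈ 0.2593

PS ≈ 0.259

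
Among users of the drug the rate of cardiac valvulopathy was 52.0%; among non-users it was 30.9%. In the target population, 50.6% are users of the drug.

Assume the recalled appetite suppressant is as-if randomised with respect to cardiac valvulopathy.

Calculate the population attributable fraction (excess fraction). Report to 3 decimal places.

PAF ≈ 0.257

p₁ = 0.52, p₀ = 0.309.
Overall risk P(Y=1) = π·p₁ + (1−π)·p₀ = 0.506×0.52 + 0.494×0.309 = 0.41577.
Under exogeneity, PAF = [P(Y=1) − p₀] / P(Y=1).
PAF = (0.41577 − 0.309) / 0.41577 ≈ 0.2568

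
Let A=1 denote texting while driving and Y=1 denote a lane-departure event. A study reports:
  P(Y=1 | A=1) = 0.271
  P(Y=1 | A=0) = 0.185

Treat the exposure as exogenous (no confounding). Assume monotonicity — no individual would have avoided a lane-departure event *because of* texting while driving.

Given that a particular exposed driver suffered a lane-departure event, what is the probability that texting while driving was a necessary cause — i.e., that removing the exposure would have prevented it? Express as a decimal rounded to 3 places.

PN ≈ 0.317

Let p₁ = 0.271, p₀ = 0.185.
Under exogeneity and monotonicity, PN = (p₁ − p₀) / p₁.
PN = (0.271 − 0.185) / 0.271 = 0.086 / 0.271 ≈ 0.3173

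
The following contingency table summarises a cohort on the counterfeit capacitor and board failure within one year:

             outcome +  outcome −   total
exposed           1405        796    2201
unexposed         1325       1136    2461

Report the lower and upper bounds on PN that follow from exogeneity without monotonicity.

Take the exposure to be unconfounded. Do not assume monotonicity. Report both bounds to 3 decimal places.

0.157 ≤ PN ≤ 0.723

p₁ = P(outcome | exposed) = 1405/2201 = 0.63835
p₀ = P(outcome | unexposed) = 1325/2461 = 0.5384
Under exogeneity alone the bounds on PN are max{0,(p₁−p₀)/p₁} ≤ PN ≤ min{1,(1−p₀)/p₁}.
  lower = (p₁ − p₀)/p₁ = 0.099947 / 0.63835 ≈ 0.1566
  upper = min{1, (1 − p₀)/p₁} = 0.4616 / 0.63835 ≈ 0.7231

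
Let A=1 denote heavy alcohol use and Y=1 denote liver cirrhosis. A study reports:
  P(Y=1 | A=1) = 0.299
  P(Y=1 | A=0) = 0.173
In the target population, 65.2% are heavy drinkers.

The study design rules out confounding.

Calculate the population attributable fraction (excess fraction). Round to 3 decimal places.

PAF ≈ 0.322

Let p₁ = 0.299, p₀ = 0.173.
Overall risk P(Y=1) = π·p₁ + (1−π)·p₀ = 0.652×0.299 + 0.348×0.173 = 0.25515.
Under exogeneity, PAF = [P(Y=1) − p₀] / P(Y=1).
PAF = (0.25515 − 0.173) / 0.25515 ≈ 0.3220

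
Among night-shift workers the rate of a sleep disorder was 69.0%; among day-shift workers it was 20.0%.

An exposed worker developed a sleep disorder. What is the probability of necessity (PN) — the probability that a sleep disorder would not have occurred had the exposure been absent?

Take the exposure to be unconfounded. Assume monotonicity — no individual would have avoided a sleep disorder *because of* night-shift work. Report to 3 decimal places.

PN ≈ 0.710

p₁ = 0.69, p₀ = 0.2.
Under exogeneity and monotonicity, PN = (p₁ − p₀) / p₁.
PN = (0.69 − 0.2) / 0.69 = 0.49 / 0.69 ≈ 0.7101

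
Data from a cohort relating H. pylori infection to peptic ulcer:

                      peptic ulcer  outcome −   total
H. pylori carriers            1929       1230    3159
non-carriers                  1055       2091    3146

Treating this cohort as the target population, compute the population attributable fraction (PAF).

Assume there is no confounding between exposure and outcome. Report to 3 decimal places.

p₁ = P(outcome | exposed) = 1929/3159 = 0.61064
p₀ = P(outcome | unexposed) = 1055/3146 = 0.33535
Exposure prevalence π = 3159/6305 = 0.50103; overall risk P(Y=1) = 0.47328.
Under exogeneity, PAF = [P(Y=1) − p₀]/P(Y=1).
PAF = (0.47328 − 0.33535) / 0.47328 ≈ 0.2914

PAF ≈ 0.291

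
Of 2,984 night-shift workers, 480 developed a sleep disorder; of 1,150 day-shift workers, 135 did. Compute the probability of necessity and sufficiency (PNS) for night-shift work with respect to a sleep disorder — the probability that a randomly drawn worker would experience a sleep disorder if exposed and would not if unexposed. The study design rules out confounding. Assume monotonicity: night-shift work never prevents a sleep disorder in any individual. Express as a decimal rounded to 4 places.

PNS ≈ 0.0435

p₁ = P(outcome | exposed) = 480/2984 = 0.16086
p₀ = P(outcome | unexposed) = 135/1150 = 0.11739
Under exogeneity and monotonicity, PNS = p₁ − p₀.
PNS = 0.16086 − 0.11739 = 0.043467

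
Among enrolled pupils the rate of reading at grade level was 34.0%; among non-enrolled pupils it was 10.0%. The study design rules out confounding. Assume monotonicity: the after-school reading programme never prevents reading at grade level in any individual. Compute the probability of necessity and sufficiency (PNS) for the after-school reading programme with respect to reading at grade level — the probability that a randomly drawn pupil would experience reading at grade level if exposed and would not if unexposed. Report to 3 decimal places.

PNS ≈ 0.240

p₁ = 0.34, p₀ = 0.1.
Under exogeneity and monotonicity, PNS = p₁ − p₀.
PNS = 0.34 − 0.1 = 0.24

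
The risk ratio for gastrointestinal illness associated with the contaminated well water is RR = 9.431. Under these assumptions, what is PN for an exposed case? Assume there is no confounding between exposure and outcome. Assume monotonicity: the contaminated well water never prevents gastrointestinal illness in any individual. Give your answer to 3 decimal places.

PN ≈ 0.894

Under exogeneity and monotonicity, PN = (RR − 1) / RR = 1 − 1/RR.
PN = (9.431 − 1) / 9.431 = 8.431 / 9.431 ≈ 0.8940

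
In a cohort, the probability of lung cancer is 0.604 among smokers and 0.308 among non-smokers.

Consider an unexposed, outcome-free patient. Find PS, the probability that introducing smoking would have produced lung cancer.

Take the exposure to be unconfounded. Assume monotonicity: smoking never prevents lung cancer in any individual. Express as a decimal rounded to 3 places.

PS ≈ 0.428

Let p₁ = 0.604, p₀ = 0.308.
Under exogeneity and monotonicity, PS = (p₁ − p₀) / (1 − p₀).
PS = (0.604 − 0.308) / (1 − 0.308) = 0.296 / 0.692 ≈ 0.4277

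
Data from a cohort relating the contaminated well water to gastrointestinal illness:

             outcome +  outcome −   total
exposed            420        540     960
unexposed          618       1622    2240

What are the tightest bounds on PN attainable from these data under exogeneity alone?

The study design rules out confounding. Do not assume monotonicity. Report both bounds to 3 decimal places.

0.369 ≤ PN ≤ 1.000

p₁ = P(outcome | exposed) = 420/960 = 0.4375
p₀ = P(outcome | unexposed) = 618/2240 = 0.27589
Under exogeneity alone the bounds on PN are max{0,(p₁−p₀)/p₁} ≤ PN ≤ min{1,(1−p₀)/p₁}.
  lower = (p₁ − p₀)/p₁ = 0.16161 / 0.4375 ≈ 0.3694
  upper = min{1, (1 − p₀)/p₁} = 0.72411 / 0.4375 ≈ 1.6551 → capped at 1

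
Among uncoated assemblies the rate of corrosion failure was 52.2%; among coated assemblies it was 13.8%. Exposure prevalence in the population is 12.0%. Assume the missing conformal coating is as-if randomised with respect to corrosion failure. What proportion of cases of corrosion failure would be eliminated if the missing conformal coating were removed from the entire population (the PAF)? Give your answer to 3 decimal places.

p₁ = 0.522, p₀ = 0.138.
Overall risk P(Y=1) = π·p₁ + (1−π)·p₀ = 0.12×0.522 + 0.88×0.138 = 0.18408.
Under exogeneity, PAF = [P(Y=1) − p₀] / P(Y=1).
PAF = (0.18408 − 0.138) / 0.18408 ≈ 0.2503

PAF ≈ 0.250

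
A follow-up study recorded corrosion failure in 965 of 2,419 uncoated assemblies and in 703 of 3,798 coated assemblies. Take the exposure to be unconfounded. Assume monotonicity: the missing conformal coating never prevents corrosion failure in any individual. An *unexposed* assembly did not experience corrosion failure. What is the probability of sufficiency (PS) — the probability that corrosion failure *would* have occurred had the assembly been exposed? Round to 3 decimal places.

PS ≈ 0.262

p₁ = P(outcome | exposed) = 965/2419 = 0.39893
p₀ = P(outcome | unexposed) = 703/3798 = 0.1851
Under exogeneity and monotonicity, PS = (p₁ − p₀) / (1 − p₀).
PS = (0.39893 − 0.1851) / (1 − 0.1851) = 0.21383 / 0.8149 ≈ 0.2624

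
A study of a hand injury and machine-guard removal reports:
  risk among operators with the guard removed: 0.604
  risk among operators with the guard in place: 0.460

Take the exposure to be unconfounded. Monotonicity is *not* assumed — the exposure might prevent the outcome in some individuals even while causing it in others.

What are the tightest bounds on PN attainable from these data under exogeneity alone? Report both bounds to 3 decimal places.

0.238 ≤ PN ≤ 0.894

Let p₁ = 0.604, p₀ = 0.46.
Under exogeneity alone the bounds on PN are max{0,(p₁−p₀)/p₁} ≤ PN ≤ min{1,(1−p₀)/p₁}.
  lower = (p₁ − p₀)/p₁ = 0.144 / 0.604 ≈ 0.2384
  upper = min{1, (1 − p₀)/p₁} = 0.54 / 0.604 ≈ 0.8940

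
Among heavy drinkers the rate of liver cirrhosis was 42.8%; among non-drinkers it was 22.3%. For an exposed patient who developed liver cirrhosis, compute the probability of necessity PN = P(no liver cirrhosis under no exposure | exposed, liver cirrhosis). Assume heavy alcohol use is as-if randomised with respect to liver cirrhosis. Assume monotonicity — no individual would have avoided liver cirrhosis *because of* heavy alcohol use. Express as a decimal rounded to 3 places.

PN ≈ 0.479

p₁ = 0.428, p₀ = 0.223.
Under exogeneity and monotonicity, PN = (p₁ − p₀) / p₁.
PN = (0.428 − 0.223) / 0.428 = 0.205 / 0.428 ≈ 0.4790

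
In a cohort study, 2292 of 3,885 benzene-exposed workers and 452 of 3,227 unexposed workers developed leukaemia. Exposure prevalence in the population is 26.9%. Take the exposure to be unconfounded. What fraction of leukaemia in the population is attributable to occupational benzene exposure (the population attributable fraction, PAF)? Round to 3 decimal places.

PAF ≈ 0.464

p₁ = P(outcome | exposed) = 2292/3885 = 0.58996
p₀ = P(outcome | unexposed) = 452/3227 = 0.14007
Overall risk P(Y=1) = π·p₁ + (1−π)·p₀ = 0.269×0.58996 + 0.731×0.14007 = 0.26109.
Under exogeneity, PAF = [P(Y=1) − p₀] / P(Y=1).
PAF = (0.26109 − 0.14007) / 0.26109 ≈ 0.4635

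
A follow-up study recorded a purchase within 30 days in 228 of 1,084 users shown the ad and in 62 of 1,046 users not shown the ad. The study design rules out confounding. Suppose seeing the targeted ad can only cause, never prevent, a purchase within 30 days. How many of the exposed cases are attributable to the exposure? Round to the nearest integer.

about 164 cases

p₁ = P(outcome | exposed) = 228/1084 = 0.21033
p₀ = P(outcome | unexposed) = 62/1046 = 0.059273
PN = (p₁ − p₀)/p₁ = (0.21033 − 0.059273) / 0.21033 ≈ 0.71819.
Attributable cases ≈ PN × (exposed cases) = 0.71819 × 228 ≈ 163.75.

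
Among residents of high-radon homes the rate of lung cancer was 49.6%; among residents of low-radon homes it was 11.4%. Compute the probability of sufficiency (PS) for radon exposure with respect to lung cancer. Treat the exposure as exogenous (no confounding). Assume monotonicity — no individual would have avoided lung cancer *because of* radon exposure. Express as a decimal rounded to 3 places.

p₁ = 0.496, p₀ = 0.114.
Under exogeneity and monotonicity, PS = (p₁ − p₀) / (1 − p₀).
PS = (0.496 − 0.114) / (1 − 0.114) = 0.382 / 0.886 ≈ 0.4312

PS ≈ 0.431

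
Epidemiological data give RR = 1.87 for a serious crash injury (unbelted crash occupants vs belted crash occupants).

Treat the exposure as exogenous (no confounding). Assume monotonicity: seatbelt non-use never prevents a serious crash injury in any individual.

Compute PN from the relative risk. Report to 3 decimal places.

PN ≈ 0.465

Under exogeneity and monotonicity, PN = (RR − 1) / RR = 1 − 1/RR.
PN = (1.87 − 1) / 1.87 = 0.87 / 1.87 ≈ 0.4652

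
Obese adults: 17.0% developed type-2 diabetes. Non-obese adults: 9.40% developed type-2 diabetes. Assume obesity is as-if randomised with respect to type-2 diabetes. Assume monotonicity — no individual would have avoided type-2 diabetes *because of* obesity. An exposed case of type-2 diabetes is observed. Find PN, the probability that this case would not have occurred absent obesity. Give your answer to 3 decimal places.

PN ≈ 0.447

p₁ = 0.17, p₀ = 0.094.
Under exogeneity and monotonicity, PN = (p₁ − p₀) / p₁.
PN = (0.17 − 0.094) / 0.17 = 0.076 / 0.17 ≈ 0.4471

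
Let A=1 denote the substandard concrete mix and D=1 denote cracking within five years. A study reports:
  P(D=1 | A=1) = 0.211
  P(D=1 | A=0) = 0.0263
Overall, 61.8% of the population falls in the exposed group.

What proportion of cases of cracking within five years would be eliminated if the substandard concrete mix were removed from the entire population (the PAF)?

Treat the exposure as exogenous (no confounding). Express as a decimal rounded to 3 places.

PAF ≈ 0.813

Let p₁ = 0.211, p₀ = 0.0263.
Overall risk P(Y=1) = π·p₁ + (1−π)·p₀ = 0.618×0.211 + 0.382×0.0263 = 0.14044.
Under exogeneity, PAF = [P(Y=1) − p₀] / P(Y=1).
PAF = (0.14044 − 0.0263) / 0.14044 ≈ 0.8127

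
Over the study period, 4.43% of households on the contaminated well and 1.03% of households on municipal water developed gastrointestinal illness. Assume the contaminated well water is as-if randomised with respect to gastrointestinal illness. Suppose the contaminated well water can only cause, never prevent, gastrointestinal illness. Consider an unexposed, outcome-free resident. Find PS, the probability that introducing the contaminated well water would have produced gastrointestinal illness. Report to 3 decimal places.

p₁ = 0.0443, p₀ = 0.0103.
Under exogeneity and monotonicity, PS = (p₁ − p₀) / (1 − p₀).
PS = (0.0443 − 0.0103) / (1 − 0.0103) = 0.034 / 0.9897 ≈ 0.0344

PS ≈ 0.034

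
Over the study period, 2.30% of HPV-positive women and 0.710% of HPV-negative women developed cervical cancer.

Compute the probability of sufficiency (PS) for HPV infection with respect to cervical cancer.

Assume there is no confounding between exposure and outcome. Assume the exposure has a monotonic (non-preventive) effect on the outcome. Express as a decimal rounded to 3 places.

p₁ = 0.023, p₀ = 0.0071.
Under exogeneity and monotonicity, PS = (p₁ − p₀) / (1 − p₀).
PS = (0.023 − 0.0071) / (1 − 0.0071) = 0.0159 / 0.9929 ≈ 0.0160

PS ≈ 0.016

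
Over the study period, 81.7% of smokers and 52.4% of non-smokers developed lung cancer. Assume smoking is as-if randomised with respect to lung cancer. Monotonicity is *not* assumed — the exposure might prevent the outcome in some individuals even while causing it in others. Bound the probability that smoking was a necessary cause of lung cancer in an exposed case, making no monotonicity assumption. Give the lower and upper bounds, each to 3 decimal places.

0.359 ≤ PN ≤ 0.583

p₁ = 0.817, p₀ = 0.524.
Under exogeneity alone the bounds on PN are max{0,(p₁−p₀)/p₁} ≤ PN ≤ min{1,(1−p₀)/p₁}.
  lower = (p₁ − p₀)/p₁ = 0.293 / 0.817 ≈ 0.3586
  upper = min{1, (1 − p₀)/p₁} = 0.476 / 0.817 ≈ 0.5826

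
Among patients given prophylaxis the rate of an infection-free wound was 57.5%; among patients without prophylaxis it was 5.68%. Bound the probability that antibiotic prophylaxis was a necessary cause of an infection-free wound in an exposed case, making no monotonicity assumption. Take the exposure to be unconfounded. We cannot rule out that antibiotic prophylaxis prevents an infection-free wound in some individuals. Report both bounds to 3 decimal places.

0.901 ≤ PN ≤ 1.000

p₁ = 0.575, p₀ = 0.0568.
Under exogeneity alone the bounds on PN are max{0,(p₁−p₀)/p₁} ≤ PN ≤ min{1,(1−p₀)/p₁}.
  lower = (p₁ − p₀)/p₁ = 0.5182 / 0.575 ≈ 0.9012
  upper = min{1, (1 − p₀)/p₁} = 0.9432 / 0.575 ≈ 1.6403 → capped at 1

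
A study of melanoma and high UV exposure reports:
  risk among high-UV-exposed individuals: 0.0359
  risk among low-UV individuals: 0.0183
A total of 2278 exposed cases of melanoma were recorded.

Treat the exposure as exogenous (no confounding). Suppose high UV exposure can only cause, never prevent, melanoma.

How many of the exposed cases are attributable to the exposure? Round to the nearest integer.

about 1117 cases

Let p₁ = 0.0359, p₀ = 0.0183.
PN = (p₁ − p₀)/p₁ = (0.0359 − 0.0183) / 0.0359 ≈ 0.49025.
Attributable cases ≈ PN × (exposed cases) = 0.49025 × 2278 ≈ 1116.79.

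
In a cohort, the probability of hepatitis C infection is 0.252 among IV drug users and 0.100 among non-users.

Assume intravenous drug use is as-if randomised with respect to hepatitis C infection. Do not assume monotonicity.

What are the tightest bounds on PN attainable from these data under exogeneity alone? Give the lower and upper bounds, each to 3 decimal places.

Let p₁ = 0.252, p₀ = 0.1.
Under exogeneity alone the bounds on PN are max{0,(p₁−p₀)/p₁} ≤ PN ≤ min{1,(1−p₀)/p₁}.
  lower = (p₁ − p₀)/p₁ = 0.152 / 0.252 ≈ 0.6032
  upper = min{1, (1 − p₀)/p₁} = 0.9 / 0.252 ≈ 3.5714 → capped at 1

0.603 ≤ PN ≤ 1.000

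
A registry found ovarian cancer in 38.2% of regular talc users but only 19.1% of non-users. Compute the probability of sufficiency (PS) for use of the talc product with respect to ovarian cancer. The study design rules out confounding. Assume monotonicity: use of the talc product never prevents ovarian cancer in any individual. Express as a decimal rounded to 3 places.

p₁ = 0.382, p₀ = 0.191.
Under exogeneity and monotonicity, PS = (p₁ − p₀) / (1 − p₀).
PS = (0.382 − 0.191) / (1 − 0.191) = 0.191 / 0.809 ≈ 0.2361

PS ≈ 0.236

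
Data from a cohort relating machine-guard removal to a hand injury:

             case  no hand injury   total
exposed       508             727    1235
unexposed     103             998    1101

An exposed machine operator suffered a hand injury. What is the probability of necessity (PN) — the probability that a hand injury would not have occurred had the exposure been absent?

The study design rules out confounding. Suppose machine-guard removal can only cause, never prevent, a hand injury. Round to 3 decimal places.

p₁ = P(outcome | exposed) = 508/1235 = 0.41134
p₀ = P(outcome | unexposed) = 103/1101 = 0.093551
Under exogeneity and monotonicity, PN = (p₁ − p₀)/p₁.
PN = (0.41134 − 0.093551) / 0.41134 ≈ 0.7726

PN ≈ 0.773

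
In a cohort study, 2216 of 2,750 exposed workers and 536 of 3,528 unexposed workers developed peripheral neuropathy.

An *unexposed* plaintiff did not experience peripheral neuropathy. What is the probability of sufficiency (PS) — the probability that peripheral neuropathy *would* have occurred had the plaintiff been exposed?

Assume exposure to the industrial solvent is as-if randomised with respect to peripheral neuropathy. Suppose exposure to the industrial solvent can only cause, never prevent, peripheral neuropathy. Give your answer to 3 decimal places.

p₁ = P(outcome | exposed) = 2216/2750 = 0.80582
p₀ = P(outcome | unexposed) = 536/3528 = 0.15193
Under exogeneity and monotonicity, PS = (p₁ − p₀) / (1 − p₀).
PS = (0.80582 − 0.15193) / (1 − 0.15193) = 0.65389 / 0.84807 ≈ 0.7710

PS ≈ 0.771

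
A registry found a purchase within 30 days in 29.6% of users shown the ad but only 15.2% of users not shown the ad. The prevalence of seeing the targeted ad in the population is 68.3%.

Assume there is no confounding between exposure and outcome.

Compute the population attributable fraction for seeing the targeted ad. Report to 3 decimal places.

PAF ≈ 0.393

p₁ = 0.296, p₀ = 0.152.
Overall risk P(Y=1) = π·p₁ + (1−π)·p₀ = 0.683×0.296 + 0.317×0.152 = 0.25035.
Under exogeneity, PAF = [P(Y=1) − p₀] / P(Y=1).
PAF = (0.25035 − 0.152) / 0.25035 ≈ 0.3929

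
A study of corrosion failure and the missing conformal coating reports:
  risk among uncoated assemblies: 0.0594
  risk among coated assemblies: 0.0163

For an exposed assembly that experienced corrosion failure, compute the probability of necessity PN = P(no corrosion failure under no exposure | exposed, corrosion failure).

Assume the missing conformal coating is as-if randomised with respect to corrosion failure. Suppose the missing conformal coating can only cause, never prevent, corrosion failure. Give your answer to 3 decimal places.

PN ≈ 0.726

Let p₁ = 0.0594, p₀ = 0.0163.
Under exogeneity and monotonicity, PN = (p₁ − p₀) / p₁.
PN = (0.0594 − 0.0163) / 0.0594 = 0.0431 / 0.0594 ≈ 0.7256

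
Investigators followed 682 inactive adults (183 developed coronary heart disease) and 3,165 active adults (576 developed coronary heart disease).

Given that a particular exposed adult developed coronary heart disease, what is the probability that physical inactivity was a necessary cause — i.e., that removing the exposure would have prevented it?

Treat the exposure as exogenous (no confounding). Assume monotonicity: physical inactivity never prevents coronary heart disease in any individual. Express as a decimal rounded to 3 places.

p₁ = P(outcome | exposed) = 183/682 = 0.26833
p₀ = P(outcome | unexposed) = 576/3165 = 0.18199
Under exogeneity and monotonicity, PN = (p₁ − p₀) / p₁.
PN = (0.26833 − 0.18199) / 0.26833 = 0.086338 / 0.26833 ≈ 0.3218

PN ≈ 0.322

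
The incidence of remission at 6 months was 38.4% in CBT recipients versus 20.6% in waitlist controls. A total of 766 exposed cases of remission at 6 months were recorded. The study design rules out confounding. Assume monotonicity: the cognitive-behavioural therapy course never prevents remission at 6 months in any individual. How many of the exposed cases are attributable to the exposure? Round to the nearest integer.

p₁ = 0.384, p₀ = 0.206.
PN = (p₁ − p₀)/p₁ = (0.384 − 0.206) / 0.384 ≈ 0.46354.
Attributable cases ≈ PN × (exposed cases) = 0.46354 × 766 ≈ 355.07.

about 355 cases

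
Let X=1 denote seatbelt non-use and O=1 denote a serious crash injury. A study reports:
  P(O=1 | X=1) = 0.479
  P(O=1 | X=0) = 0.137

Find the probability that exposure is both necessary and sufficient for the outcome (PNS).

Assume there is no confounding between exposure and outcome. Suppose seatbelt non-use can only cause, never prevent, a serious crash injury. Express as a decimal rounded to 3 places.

PNS ≈ 0.342

Let p₁ = 0.479, p₀ = 0.137.
Under exogeneity and monotonicity, PNS = p₁ − p₀.
PNS = 0.479 − 0.137 = 0.342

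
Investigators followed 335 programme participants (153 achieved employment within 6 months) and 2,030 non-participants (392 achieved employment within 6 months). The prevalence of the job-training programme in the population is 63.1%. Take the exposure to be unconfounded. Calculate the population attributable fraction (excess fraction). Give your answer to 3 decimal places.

p₁ = P(outcome | exposed) = 153/335 = 0.45672
p₀ = P(outcome | unexposed) = 392/2030 = 0.1931
Overall risk P(Y=1) = π·p₁ + (1−π)·p₀ = 0.631×0.45672 + 0.369×0.1931 = 0.35944.
Under exogeneity, PAF = [P(Y=1) − p₀] / P(Y=1).
PAF = (0.35944 − 0.1931) / 0.35944 ≈ 0.4628

PAF ≈ 0.463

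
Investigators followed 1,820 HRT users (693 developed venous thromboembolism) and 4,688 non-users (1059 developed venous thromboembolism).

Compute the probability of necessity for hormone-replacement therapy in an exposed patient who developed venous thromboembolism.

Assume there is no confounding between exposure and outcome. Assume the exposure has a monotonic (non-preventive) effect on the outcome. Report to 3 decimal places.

PN ≈ 0.407

p₁ = P(outcome | exposed) = 693/1820 = 0.38077
p₀ = P(outcome | unexposed) = 1059/4688 = 0.2259
Under exogeneity and monotonicity, PN = (p₁ − p₀) / p₁.
PN = (0.38077 − 0.2259) / 0.38077 = 0.15487 / 0.38077 ≈ 0.4067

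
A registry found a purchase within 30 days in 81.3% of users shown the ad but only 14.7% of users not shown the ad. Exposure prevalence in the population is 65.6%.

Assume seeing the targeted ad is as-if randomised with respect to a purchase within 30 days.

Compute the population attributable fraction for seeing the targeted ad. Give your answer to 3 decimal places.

PAF ≈ 0.748

p₁ = 0.813, p₀ = 0.147.
Overall risk P(Y=1) = π·p₁ + (1−π)·p₀ = 0.656×0.813 + 0.344×0.147 = 0.5839.
Under exogeneity, PAF = [P(Y=1) − p₀] / P(Y=1).
PAF = (0.5839 − 0.147) / 0.5839 ≈ 0.7482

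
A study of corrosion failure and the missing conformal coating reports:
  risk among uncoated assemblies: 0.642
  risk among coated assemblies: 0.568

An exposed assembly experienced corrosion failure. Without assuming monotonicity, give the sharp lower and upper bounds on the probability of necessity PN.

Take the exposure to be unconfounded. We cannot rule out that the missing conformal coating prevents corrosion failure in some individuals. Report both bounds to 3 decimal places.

Let p₁ = 0.642, p₀ = 0.568.
Under exogeneity alone the bounds on PN are max{0,(p₁−p₀)/p₁} ≤ PN ≤ min{1,(1−p₀)/p₁}.
  lower = (p₁ − p₀)/p₁ = 0.074 / 0.642 ≈ 0.1153
  upper = min{1, (1 − p₀)/p₁} = 0.432 / 0.642 ≈ 0.6729

0.115 ≤ PN ≤ 0.673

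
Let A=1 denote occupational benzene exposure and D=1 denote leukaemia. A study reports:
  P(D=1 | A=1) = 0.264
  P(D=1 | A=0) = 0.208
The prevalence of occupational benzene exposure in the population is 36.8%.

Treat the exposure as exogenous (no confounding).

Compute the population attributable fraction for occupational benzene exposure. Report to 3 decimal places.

Let p₁ = 0.264, p₀ = 0.208.
Overall risk P(Y=1) = π·p₁ + (1−π)·p₀ = 0.368×0.264 + 0.632×0.208 = 0.22861.
Under exogeneity, PAF = [P(Y=1) − p₀] / P(Y=1).
PAF = (0.22861 − 0.208) / 0.22861 ≈ 0.0901

PAF ≈ 0.090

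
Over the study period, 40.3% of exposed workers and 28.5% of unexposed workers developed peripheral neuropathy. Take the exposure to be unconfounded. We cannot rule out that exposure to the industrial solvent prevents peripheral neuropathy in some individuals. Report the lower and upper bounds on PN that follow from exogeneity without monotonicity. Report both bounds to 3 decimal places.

p₁ = 0.403, p₀ = 0.285.
Under exogeneity alone the bounds on PN are max{0,(p₁−p₀)/p₁} ≤ PN ≤ min{1,(1−p₀)/p₁}.
  lower = (p₁ − p₀)/p₁ = 0.118 / 0.403 ≈ 0.2928
  upper = min{1, (1 − p₀)/p₁} = 0.715 / 0.403 ≈ 1.7742 → capped at 1

0.293 ≤ PN ≤ 1.000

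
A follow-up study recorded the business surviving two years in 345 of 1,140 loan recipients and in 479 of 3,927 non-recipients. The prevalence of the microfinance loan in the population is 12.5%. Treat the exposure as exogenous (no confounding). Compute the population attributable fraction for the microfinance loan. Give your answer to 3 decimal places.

PAF ≈ 0.156

p₁ = P(outcome | exposed) = 345/1140 = 0.30263
p₀ = P(outcome | unexposed) = 479/3927 = 0.12198
Overall risk P(Y=1) = π·p₁ + (1−π)·p₀ = 0.125×0.30263 + 0.875×0.12198 = 0.14456.
Under exogeneity, PAF = [P(Y=1) − p₀] / P(Y=1).
PAF = (0.14456 − 0.12198) / 0.14456 ≈ 0.1562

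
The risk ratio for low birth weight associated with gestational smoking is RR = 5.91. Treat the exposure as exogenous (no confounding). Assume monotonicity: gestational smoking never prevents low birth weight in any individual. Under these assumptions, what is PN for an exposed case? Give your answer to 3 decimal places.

Under exogeneity and monotonicity, PN = (RR − 1) / RR = 1 − 1/RR.
PN = (5.91 − 1) / 5.91 = 4.91 / 5.91 ≈ 0.8308

PN ≈ 0.831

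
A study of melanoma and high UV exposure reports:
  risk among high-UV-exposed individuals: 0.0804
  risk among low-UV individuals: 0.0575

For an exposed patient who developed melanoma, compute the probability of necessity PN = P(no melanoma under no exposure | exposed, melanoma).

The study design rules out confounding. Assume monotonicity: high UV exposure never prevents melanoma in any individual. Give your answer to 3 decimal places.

PN ≈ 0.285

Let p₁ = 0.0804, p₀ = 0.0575.
Under exogeneity and monotonicity, PN = (p₁ − p₀) / p₁.
PN = (0.0804 − 0.0575) / 0.0804 = 0.0229 / 0.0804 ≈ 0.2848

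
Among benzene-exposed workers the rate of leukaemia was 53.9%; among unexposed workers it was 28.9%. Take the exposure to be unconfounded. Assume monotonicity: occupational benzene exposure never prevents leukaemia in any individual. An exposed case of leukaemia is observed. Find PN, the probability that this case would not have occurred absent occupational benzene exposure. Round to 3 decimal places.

p₁ = 0.539, p₀ = 0.289.
Under exogeneity and monotonicity, PN = (p₁ − p₀) / p₁.
PN = (0.539 − 0.289) / 0.539 = 0.25 / 0.539 ≈ 0.4638

PN ≈ 0.464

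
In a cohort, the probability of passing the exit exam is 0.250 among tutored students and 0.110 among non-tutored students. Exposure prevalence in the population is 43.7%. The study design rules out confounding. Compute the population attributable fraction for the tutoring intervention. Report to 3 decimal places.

Let p₁ = 0.25, p₀ = 0.11.
Overall risk P(Y=1) = π·p₁ + (1−π)·p₀ = 0.437×0.25 + 0.563×0.11 = 0.17118.
Under exogeneity, PAF = [P(Y=1) − p₀] / P(Y=1).
PAF = (0.17118 − 0.11) / 0.17118 ≈ 0.3574

PAF ≈ 0.357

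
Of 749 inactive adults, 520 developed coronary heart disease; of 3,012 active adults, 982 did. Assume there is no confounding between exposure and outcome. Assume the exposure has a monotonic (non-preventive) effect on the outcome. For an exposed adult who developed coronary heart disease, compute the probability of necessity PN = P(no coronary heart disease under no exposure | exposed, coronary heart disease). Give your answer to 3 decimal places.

PN ≈ 0.530

p₁ = P(outcome | exposed) = 520/749 = 0.69426
p₀ = P(outcome | unexposed) = 982/3012 = 0.32603
Under exogeneity and monotonicity, PN = (p₁ − p₀) / p₁.
PN = (0.69426 − 0.32603) / 0.69426 = 0.36823 / 0.69426 ≈ 0.5304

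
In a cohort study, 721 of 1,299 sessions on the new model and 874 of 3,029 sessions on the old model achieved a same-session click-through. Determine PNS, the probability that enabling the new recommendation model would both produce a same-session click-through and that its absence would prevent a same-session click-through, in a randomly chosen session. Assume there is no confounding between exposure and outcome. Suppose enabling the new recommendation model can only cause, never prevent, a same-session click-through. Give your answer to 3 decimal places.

PNS ≈ 0.266

p₁ = P(outcome | exposed) = 721/1299 = 0.55504
p₀ = P(outcome | unexposed) = 874/3029 = 0.28854
Under exogeneity and monotonicity, PNS = p₁ − p₀.
PNS = 0.55504 − 0.28854 = 0.2665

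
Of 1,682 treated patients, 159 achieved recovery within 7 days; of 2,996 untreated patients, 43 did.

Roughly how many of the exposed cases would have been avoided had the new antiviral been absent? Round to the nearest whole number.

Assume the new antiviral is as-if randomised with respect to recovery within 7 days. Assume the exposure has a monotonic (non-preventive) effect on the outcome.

about 135 cases

p₁ = P(outcome | exposed) = 159/1682 = 0.09453
p₀ = P(outcome | unexposed) = 43/2996 = 0.014352
PN = (p₁ − p₀)/p₁ = (0.09453 − 0.014352) / 0.09453 ≈ 0.84817.
Attributable cases ≈ PN × (exposed cases) = 0.84817 × 159 ≈ 134.86.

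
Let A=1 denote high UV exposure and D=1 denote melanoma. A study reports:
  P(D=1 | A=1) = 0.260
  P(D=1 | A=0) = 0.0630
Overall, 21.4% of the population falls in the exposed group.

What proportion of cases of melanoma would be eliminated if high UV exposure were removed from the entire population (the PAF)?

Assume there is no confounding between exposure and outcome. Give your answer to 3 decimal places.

Let p₁ = 0.26, p₀ = 0.063.
Overall risk P(Y=1) = π·p₁ + (1−π)·p₀ = 0.214×0.26 + 0.786×0.063 = 0.10516.
Under exogeneity, PAF = [P(Y=1) − p₀] / P(Y=1).
PAF = (0.10516 − 0.063) / 0.10516 ≈ 0.4009

PAF ≈ 0.401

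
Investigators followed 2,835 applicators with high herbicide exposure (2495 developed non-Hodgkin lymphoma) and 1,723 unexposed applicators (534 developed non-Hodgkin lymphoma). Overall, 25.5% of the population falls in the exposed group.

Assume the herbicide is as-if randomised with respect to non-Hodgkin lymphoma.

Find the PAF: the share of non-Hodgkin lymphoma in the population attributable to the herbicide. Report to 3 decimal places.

PAF ≈ 0.319

p₁ = P(outcome | exposed) = 2495/2835 = 0.88007
p₀ = P(outcome | unexposed) = 534/1723 = 0.30992
Overall risk P(Y=1) = π·p₁ + (1−π)·p₀ = 0.255×0.88007 + 0.745×0.30992 = 0.45531.
Under exogeneity, PAF = [P(Y=1) − p₀] / P(Y=1).
PAF = (0.45531 − 0.30992) / 0.45531 ≈ 0.3193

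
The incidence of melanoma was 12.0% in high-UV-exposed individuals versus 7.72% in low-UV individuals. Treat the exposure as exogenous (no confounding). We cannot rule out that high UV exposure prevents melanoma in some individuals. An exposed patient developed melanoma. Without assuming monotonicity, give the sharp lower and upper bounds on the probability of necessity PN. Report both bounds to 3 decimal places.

p₁ = 0.12, p₀ = 0.0772.
Under exogeneity alone the bounds on PN are max{0,(p₁−p₀)/p₁} ≤ PN ≤ min{1,(1−p₀)/p₁}.
  lower = (p₁ − p₀)/p₁ = 0.0428 / 0.12 ≈ 0.3567
  upper = min{1, (1 − p₀)/p₁} = 0.9228 / 0.12 ≈ 7.6900 → capped at 1

0.357 ≤ PN ≤ 1.000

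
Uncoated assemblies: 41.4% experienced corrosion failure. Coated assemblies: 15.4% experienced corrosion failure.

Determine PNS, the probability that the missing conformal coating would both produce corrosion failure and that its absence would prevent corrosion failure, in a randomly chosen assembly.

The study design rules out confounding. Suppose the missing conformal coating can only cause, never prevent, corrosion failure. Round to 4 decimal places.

PNS ≈ 0.2600

p₁ = 0.414, p₀ = 0.154.
Under exogeneity and monotonicity, PNS = p₁ − p₀.
PNS = 0.414 − 0.154 = 0.26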